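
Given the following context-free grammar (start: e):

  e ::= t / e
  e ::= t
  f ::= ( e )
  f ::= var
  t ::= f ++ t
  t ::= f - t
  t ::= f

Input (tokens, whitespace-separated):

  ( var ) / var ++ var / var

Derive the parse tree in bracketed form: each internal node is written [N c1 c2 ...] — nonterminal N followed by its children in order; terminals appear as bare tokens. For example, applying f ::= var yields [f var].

e
t / e
f / e
( e ) / e
( t ) / e
( f ) / e
( var ) / e
( var ) / t / e
( var ) / f ++ t / e
( var ) / var ++ t / e
( var ) / var ++ f / e
( var ) / var ++ var / e
( var ) / var ++ var / t
( var ) / var ++ var / f
( var ) / var ++ var / var

[e [t [f ( [e [t [f var]]] )]] / [e [t [f var] ++ [t [f var]]] / [e [t [f var]]]]]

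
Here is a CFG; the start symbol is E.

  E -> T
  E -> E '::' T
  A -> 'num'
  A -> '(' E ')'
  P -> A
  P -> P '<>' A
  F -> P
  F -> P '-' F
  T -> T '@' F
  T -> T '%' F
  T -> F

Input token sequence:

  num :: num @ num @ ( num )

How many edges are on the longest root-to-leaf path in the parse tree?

10

[E [E [T [F [P [A num]]]]] :: [T [T [T [F [P [A num]]]] @ [F [P [A num]]]] @ [F [P [A ( [E [T [F [P [A num]]]]] )]]]]]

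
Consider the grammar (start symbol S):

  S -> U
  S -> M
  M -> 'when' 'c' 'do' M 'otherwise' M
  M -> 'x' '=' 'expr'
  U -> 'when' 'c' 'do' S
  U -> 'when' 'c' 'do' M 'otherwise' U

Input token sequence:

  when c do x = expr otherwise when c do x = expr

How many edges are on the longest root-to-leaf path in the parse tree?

[S [U when c do [M x = expr] otherwise [U when c do [S [M x = expr]]]]]

5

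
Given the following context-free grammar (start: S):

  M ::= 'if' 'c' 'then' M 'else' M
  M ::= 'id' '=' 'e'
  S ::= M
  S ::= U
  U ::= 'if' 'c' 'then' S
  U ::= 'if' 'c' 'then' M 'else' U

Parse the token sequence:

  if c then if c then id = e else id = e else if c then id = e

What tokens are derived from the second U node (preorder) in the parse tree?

[S [U if c then [M if c then [M id = e] else [M id = e]] else [U if c then [S [M id = e]]]]]

if c then id = e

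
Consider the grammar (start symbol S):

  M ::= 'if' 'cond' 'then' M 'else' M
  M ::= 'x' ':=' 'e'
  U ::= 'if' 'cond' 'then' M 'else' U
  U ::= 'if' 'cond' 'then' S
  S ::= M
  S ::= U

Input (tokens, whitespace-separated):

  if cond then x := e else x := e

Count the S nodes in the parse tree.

1

[S [M if cond then [M x := e] else [M x := e]]]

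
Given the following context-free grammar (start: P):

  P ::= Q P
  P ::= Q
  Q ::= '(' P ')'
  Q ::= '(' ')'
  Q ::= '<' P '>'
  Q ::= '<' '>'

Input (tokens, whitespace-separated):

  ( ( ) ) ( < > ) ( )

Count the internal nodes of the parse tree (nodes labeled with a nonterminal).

[P [Q ( [P [Q ( )]] )] [P [Q ( [P [Q < >]] )] [P [Q ( )]]]]

10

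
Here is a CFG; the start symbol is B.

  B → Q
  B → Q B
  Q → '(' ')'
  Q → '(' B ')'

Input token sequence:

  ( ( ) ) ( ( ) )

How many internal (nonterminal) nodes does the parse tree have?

8

[B [Q ( [B [Q ( )]] )] [B [Q ( [B [Q ( )]] )]]]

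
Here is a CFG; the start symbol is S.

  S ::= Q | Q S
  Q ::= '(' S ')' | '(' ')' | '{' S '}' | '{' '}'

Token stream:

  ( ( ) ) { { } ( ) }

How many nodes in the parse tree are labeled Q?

[S [Q ( [S [Q ( )]] )] [S [Q { [S [Q { }] [S [Q ( )]]] }]]]

5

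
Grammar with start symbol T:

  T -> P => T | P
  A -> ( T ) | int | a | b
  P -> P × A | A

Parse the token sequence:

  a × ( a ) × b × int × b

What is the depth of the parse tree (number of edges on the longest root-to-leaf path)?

[T [P [P [P [P [P [A a]] × [A ( [T [P [A a]]] )]] × [A b]] × [A int]] × [A b]]]

9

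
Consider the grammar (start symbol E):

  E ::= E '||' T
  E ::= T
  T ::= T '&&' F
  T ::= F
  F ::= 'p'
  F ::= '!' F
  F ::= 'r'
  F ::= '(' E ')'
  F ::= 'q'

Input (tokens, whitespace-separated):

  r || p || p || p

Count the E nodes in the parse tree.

4

[E [E [E [E [T [F r]]] || [T [F p]]] || [T [F p]]] || [T [F p]]]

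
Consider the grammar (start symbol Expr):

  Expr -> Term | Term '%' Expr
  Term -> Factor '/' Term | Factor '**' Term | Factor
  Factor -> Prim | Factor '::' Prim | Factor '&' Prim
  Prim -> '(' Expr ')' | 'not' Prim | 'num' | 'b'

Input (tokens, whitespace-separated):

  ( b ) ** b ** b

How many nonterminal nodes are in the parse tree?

[Expr [Term [Factor [Prim ( [Expr [Term [Factor [Prim b]]]] )]] ** [Term [Factor [Prim b]] ** [Term [Factor [Prim b]]]]]]

14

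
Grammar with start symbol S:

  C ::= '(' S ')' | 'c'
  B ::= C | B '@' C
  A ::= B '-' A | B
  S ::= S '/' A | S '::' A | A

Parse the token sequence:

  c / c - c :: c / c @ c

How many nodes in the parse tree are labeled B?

[S [S [S [S [A [B [C c]]]] / [A [B [C c]] - [A [B [C c]]]]] :: [A [B [C c]]]] / [A [B [B [C c]] @ [C c]]]]

6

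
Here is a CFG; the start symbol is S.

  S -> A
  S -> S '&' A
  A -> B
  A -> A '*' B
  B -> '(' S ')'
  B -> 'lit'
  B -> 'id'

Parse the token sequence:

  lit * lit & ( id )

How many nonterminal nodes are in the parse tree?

[S [S [A [A [B lit]] * [B lit]]] & [A [B ( [S [A [B id]]] )]]]

11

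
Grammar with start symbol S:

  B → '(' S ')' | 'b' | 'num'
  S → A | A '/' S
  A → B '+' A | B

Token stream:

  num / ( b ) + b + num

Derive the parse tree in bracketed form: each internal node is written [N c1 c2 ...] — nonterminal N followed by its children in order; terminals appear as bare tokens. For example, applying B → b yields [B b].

[S [A [B num]] / [S [A [B ( [S [A [B b]]] )] + [A [B b] + [A [B num]]]]]]

S
A / S
B / S
num / S
num / A
num / B + A
num / ( S ) + A
num / ( A ) + A
num / ( B ) + A
num / ( b ) + A
num / ( b ) + B + A
num / ( b ) + b + A
num / ( b ) + b + B
num / ( b ) + b + num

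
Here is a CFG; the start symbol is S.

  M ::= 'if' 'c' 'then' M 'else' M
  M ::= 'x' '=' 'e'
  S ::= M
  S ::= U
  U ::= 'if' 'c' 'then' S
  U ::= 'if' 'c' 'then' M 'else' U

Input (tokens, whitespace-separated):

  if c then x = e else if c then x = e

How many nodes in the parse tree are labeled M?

2

[S [U if c then [M x = e] else [U if c then [S [M x = e]]]]]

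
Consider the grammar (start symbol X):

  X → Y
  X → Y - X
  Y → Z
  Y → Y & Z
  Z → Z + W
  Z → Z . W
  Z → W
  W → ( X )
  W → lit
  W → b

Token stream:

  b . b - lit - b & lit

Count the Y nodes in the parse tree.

4

[X [Y [Z [Z [W b]] . [W b]]] - [X [Y [Z [W lit]]] - [X [Y [Y [Z [W b]]] & [Z [W lit]]]]]]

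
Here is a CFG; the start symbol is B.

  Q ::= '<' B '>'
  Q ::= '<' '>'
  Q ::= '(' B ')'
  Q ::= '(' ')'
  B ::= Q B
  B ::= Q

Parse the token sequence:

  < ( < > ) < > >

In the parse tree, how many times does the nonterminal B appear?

[B [Q < [B [Q ( [B [Q < >]] )] [B [Q < >]]] >]]

4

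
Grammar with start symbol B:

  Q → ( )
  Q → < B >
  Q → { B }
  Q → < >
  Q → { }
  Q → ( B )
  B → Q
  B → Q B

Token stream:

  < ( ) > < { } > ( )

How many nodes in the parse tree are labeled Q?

5

[B [Q < [B [Q ( )]] >] [B [Q < [B [Q { }]] >] [B [Q ( )]]]]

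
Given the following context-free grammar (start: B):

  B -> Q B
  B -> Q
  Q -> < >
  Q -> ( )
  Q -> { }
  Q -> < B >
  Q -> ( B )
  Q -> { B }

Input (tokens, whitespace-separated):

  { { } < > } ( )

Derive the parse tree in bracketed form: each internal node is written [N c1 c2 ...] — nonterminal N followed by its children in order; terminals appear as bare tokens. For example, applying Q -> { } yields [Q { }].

B
Q B
{ B } B
{ Q B } B
{ { } B } B
{ { } Q } B
{ { } < > } B
{ { } < > } Q
{ { } < > } ( )

[B [Q { [B [Q { }] [B [Q < >]]] }] [B [Q ( )]]]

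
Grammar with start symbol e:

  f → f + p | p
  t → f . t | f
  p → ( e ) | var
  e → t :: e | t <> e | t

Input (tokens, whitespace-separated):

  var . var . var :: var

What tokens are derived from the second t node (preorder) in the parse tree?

var . var

[e [t [f [p var]] . [t [f [p var]] . [t [f [p var]]]]] :: [e [t [f [p var]]]]]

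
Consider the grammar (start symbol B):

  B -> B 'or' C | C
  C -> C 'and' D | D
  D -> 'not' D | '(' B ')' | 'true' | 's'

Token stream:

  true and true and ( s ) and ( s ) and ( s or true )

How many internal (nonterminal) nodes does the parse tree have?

23

[B [C [C [C [C [C [D true]] and [D true]] and [D ( [B [C [D s]]] )]] and [D ( [B [C [D s]]] )]] and [D ( [B [B [C [D s]]] or [C [D true]]] )]]]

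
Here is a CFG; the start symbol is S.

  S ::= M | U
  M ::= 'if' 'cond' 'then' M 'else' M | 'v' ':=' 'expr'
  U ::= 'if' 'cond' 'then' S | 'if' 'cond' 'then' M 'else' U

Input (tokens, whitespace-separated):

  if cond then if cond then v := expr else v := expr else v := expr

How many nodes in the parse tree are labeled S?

[S [M if cond then [M if cond then [M v := expr] else [M v := expr]] else [M v := expr]]]

1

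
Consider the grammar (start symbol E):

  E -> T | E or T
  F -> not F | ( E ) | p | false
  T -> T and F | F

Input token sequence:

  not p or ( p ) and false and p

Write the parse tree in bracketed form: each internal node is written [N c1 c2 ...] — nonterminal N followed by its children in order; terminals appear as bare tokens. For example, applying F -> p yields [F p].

E
E or T
T or T
F or T
not F or T
not p or T
not p or T and F
not p or T and F and F
not p or F and F and F
not p or ( E ) and F and F
not p or ( T ) and F and F
not p or ( F ) and F and F
not p or ( p ) and F and F
not p or ( p ) and false and F
not p or ( p ) and false and p

[E [E [T [F not [F p]]]] or [T [T [T [F ( [E [T [F p]]] )]] and [F false]] and [F p]]]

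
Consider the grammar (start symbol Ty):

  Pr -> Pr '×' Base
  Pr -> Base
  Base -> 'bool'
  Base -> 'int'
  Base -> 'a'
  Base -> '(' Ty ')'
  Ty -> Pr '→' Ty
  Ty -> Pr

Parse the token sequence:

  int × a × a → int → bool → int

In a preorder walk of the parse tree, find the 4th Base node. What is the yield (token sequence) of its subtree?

int

[Ty [Pr [Pr [Pr [Base int]] × [Base a]] × [Base a]] → [Ty [Pr [Base int]] → [Ty [Pr [Base bool]] → [Ty [Pr [Base int]]]]]]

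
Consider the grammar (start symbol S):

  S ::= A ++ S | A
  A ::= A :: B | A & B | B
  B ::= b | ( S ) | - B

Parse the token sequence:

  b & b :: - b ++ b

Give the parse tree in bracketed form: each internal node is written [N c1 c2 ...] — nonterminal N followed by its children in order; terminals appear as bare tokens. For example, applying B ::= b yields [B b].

S
A ++ S
A :: B ++ S
A & B :: B ++ S
B & B :: B ++ S
b & B :: B ++ S
b & b :: B ++ S
b & b :: - B ++ S
b & b :: - b ++ S
b & b :: - b ++ A
b & b :: - b ++ B
b & b :: - b ++ b

[S [A [A [A [B b]] & [B b]] :: [B - [B b]]] ++ [S [A [B b]]]]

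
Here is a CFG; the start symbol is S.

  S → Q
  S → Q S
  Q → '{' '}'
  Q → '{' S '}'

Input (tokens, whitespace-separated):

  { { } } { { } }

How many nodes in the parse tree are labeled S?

[S [Q { [S [Q { }]] }] [S [Q { [S [Q { }]] }]]]

4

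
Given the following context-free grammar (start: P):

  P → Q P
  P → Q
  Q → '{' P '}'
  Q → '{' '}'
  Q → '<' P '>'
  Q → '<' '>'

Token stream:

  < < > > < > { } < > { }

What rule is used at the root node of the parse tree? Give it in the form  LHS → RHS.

P → Q P

[P [Q < [P [Q < >]] >] [P [Q < >] [P [Q { }] [P [Q < >] [P [Q { }]]]]]]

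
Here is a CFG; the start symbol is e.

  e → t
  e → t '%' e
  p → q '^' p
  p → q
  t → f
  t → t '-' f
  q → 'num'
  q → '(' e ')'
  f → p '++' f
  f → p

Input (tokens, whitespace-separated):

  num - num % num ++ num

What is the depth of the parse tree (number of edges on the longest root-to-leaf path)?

7

[e [t [t [f [p [q num]]]] - [f [p [q num]]]] % [e [t [f [p [q num]] ++ [f [p [q num]]]]]]]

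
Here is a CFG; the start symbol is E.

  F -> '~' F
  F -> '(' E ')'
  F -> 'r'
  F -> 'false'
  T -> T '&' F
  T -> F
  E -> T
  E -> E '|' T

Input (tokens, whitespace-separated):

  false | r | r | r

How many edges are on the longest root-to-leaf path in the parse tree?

6

[E [E [E [E [T [F false]]] | [T [F r]]] | [T [F r]]] | [T [F r]]]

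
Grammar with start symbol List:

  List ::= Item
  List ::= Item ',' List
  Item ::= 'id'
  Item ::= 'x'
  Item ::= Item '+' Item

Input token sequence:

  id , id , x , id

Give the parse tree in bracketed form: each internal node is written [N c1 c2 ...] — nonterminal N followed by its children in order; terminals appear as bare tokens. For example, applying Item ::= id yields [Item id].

List
Item , List
id , List
id , Item , List
id , id , List
id , id , Item , List
id , id , x , List
id , id , x , Item
id , id , x , id

[List [Item id] , [List [Item id] , [List [Item x] , [List [Item id]]]]]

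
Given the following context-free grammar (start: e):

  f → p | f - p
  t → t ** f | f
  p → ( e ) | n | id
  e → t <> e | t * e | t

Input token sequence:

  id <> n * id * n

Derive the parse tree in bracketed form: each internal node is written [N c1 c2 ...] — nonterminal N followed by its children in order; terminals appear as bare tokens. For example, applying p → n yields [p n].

[e [t [f [p id]]] <> [e [t [f [p n]]] * [e [t [f [p id]]] * [e [t [f [p n]]]]]]]

e
t <> e
f <> e
p <> e
id <> e
id <> t * e
id <> f * e
id <> p * e
id <> n * e
id <> n * t * e
id <> n * f * e
id <> n * p * e
id <> n * id * e
id <> n * id * t
id <> n * id * f
id <> n * id * p
id <> n * id * n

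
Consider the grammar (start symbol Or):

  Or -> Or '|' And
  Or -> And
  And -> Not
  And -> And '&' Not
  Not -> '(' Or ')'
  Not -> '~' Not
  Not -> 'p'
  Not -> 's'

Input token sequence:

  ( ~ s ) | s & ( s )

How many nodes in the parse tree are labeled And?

5

[Or [Or [And [Not ( [Or [And [Not ~ [Not s]]]] )]]] | [And [And [Not s]] & [Not ( [Or [And [Not s]]] )]]]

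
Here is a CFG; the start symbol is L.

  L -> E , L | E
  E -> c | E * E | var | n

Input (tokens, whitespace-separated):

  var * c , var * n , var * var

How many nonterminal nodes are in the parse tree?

[L [E [E var] * [E c]] , [L [E [E var] * [E n]] , [L [E [E var] * [E var]]]]]

12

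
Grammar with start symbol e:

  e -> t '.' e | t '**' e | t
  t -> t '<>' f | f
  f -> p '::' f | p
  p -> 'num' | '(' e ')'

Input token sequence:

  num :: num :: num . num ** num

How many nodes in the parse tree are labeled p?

5

[e [t [f [p num] :: [f [p num] :: [f [p num]]]]] . [e [t [f [p num]]] ** [e [t [f [p num]]]]]]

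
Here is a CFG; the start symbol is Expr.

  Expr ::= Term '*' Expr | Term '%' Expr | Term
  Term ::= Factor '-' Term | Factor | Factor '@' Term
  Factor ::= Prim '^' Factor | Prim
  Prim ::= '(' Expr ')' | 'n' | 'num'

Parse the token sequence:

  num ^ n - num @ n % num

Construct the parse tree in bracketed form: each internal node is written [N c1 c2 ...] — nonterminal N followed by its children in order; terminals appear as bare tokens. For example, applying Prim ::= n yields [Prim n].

Expr
Term % Expr
Factor - Term % Expr
Prim ^ Factor - Term % Expr
num ^ Factor - Term % Expr
num ^ Prim - Term % Expr
num ^ n - Term % Expr
num ^ n - Factor @ Term % Expr
num ^ n - Prim @ Term % Expr
num ^ n - num @ Term % Expr
num ^ n - num @ Factor % Expr
num ^ n - num @ Prim % Expr
num ^ n - num @ n % Expr
num ^ n - num @ n % Term
num ^ n - num @ n % Factor
num ^ n - num @ n % Prim
num ^ n - num @ n % num

[Expr [Term [Factor [Prim num] ^ [Factor [Prim n]]] - [Term [Factor [Prim num]] @ [Term [Factor [Prim n]]]]] % [Expr [Term [Factor [Prim num]]]]]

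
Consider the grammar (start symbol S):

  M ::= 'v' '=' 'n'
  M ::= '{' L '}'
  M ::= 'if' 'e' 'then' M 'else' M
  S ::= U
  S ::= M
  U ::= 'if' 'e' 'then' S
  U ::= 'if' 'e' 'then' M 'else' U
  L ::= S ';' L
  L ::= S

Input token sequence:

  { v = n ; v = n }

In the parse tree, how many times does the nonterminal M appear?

[S [M { [L [S [M v = n]] ; [L [S [M v = n]]]] }]]

3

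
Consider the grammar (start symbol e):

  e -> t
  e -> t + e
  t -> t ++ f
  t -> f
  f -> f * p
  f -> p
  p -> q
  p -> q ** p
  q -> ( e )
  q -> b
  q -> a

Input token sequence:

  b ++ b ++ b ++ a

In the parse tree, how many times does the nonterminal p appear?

[e [t [t [t [t [f [p [q b]]]] ++ [f [p [q b]]]] ++ [f [p [q b]]]] ++ [f [p [q a]]]]]

4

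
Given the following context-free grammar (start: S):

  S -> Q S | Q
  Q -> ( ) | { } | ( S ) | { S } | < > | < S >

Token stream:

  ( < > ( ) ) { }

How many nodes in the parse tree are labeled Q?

4

[S [Q ( [S [Q < >] [S [Q ( )]]] )] [S [Q { }]]]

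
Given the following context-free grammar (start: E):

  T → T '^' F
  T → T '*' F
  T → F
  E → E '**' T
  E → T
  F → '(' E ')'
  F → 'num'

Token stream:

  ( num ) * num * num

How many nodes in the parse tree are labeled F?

4

[E [T [T [T [F ( [E [T [F num]]] )]] * [F num]] * [F num]]]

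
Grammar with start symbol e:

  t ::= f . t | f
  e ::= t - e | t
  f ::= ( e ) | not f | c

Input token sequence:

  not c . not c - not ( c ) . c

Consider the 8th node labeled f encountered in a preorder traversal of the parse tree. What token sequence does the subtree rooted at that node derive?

c

[e [t [f not [f c]] . [t [f not [f c]]]] - [e [t [f not [f ( [e [t [f c]]] )]] . [t [f c]]]]]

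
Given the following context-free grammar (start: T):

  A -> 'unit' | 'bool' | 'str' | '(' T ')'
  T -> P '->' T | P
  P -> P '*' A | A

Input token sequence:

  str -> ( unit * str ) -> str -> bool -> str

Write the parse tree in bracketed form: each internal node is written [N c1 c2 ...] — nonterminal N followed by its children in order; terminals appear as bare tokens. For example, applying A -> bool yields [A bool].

T
P -> T
A -> T
str -> T
str -> P -> T
str -> A -> T
str -> ( T ) -> T
str -> ( P ) -> T
str -> ( P * A ) -> T
str -> ( A * A ) -> T
str -> ( unit * A ) -> T
str -> ( unit * str ) -> T
str -> ( unit * str ) -> P -> T
str -> ( unit * str ) -> A -> T
str -> ( unit * str ) -> str -> T
str -> ( unit * str ) -> str -> P -> T
str -> ( unit * str ) -> str -> A -> T
str -> ( unit * str ) -> str -> bool -> T
str -> ( unit * str ) -> str -> bool -> P
str -> ( unit * str ) -> str -> bool -> A
str -> ( unit * str ) -> str -> bool -> str

[T [P [A str]] -> [T [P [A ( [T [P [P [A unit]] * [A str]]] )]] -> [T [P [A str]] -> [T [P [A bool]] -> [T [P [A str]]]]]]]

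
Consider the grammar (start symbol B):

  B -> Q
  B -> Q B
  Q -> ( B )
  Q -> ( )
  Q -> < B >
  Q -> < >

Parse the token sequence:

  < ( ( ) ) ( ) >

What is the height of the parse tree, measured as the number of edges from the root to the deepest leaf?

6

[B [Q < [B [Q ( [B [Q ( )]] )] [B [Q ( )]]] >]]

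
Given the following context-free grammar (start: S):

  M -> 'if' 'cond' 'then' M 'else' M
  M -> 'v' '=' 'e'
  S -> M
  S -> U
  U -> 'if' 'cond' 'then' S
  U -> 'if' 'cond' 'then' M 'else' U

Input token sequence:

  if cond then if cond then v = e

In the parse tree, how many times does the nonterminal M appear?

[S [U if cond then [S [U if cond then [S [M v = e]]]]]]

1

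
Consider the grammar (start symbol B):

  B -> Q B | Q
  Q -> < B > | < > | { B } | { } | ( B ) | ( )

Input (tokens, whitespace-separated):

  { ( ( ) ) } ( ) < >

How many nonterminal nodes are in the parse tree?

[B [Q { [B [Q ( [B [Q ( )]] )]] }] [B [Q ( )] [B [Q < >]]]]

10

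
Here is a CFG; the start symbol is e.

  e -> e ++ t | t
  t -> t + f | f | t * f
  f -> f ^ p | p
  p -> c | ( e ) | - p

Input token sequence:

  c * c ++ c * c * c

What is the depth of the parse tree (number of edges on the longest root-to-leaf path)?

6

[e [e [t [t [f [p c]]] * [f [p c]]]] ++ [t [t [t [f [p c]]] * [f [p c]]] * [f [p c]]]]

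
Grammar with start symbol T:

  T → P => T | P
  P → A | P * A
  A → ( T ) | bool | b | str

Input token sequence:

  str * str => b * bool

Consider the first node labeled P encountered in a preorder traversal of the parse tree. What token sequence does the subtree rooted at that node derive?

[T [P [P [A str]] * [A str]] => [T [P [P [A b]] * [A bool]]]]

str * str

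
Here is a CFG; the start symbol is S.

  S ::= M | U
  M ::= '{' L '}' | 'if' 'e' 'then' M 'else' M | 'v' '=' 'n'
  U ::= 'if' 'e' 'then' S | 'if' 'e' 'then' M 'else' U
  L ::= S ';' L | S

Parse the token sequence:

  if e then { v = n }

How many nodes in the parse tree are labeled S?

[S [U if e then [S [M { [L [S [M v = n]]] }]]]]

3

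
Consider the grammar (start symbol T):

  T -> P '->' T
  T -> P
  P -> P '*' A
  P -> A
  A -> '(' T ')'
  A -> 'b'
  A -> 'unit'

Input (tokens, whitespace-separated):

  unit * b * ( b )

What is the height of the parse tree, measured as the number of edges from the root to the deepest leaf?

6

[T [P [P [P [A unit]] * [A b]] * [A ( [T [P [A b]]] )]]]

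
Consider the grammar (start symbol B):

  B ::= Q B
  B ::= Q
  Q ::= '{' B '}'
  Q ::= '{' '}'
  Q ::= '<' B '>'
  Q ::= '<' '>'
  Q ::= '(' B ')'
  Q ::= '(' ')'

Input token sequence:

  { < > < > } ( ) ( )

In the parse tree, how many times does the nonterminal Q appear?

5

[B [Q { [B [Q < >] [B [Q < >]]] }] [B [Q ( )] [B [Q ( )]]]]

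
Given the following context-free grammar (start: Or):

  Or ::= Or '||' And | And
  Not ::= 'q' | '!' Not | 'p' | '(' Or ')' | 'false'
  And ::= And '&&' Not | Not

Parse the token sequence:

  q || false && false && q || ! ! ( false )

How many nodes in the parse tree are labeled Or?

4

[Or [Or [Or [And [Not q]]] || [And [And [And [Not false]] && [Not false]] && [Not q]]] || [And [Not ! [Not ! [Not ( [Or [And [Not false]]] )]]]]]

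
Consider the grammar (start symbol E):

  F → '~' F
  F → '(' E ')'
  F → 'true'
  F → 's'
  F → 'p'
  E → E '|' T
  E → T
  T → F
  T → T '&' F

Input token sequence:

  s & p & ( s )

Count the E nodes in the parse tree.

[E [T [T [T [F s]] & [F p]] & [F ( [E [T [F s]]] )]]]

2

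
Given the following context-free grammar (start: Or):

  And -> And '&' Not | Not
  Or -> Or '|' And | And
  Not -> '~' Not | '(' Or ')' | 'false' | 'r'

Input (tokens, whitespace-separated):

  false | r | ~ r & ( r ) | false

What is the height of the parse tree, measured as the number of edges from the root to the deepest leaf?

7

[Or [Or [Or [Or [And [Not false]]] | [And [Not r]]] | [And [And [Not ~ [Not r]]] & [Not ( [Or [And [Not r]]] )]]] | [And [Not false]]]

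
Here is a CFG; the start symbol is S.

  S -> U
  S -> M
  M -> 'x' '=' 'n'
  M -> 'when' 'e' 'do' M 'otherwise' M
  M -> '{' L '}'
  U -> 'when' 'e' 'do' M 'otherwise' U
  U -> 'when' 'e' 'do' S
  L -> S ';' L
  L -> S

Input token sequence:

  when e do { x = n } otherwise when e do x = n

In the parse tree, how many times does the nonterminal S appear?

[S [U when e do [M { [L [S [M x = n]]] }] otherwise [U when e do [S [M x = n]]]]]

3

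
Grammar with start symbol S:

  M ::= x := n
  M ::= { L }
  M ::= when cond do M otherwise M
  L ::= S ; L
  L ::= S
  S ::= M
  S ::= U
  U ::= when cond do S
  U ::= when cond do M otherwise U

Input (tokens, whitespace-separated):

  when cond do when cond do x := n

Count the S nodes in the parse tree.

3

[S [U when cond do [S [U when cond do [S [M x := n]]]]]]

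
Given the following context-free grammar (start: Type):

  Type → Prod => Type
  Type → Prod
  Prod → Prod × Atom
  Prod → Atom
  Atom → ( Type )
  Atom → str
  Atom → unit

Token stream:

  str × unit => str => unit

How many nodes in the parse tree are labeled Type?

3

[Type [Prod [Prod [Atom str]] × [Atom unit]] => [Type [Prod [Atom str]] => [Type [Prod [Atom unit]]]]]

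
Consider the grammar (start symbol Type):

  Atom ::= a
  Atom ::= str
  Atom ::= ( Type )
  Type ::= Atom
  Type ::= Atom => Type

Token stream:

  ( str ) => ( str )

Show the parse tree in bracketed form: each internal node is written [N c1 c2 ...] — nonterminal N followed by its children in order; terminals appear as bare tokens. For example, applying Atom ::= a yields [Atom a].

[Type [Atom ( [Type [Atom str]] )] => [Type [Atom ( [Type [Atom str]] )]]]

Type
Atom => Type
( Type ) => Type
( Atom ) => Type
( str ) => Type
( str ) => Atom
( str ) => ( Type )
( str ) => ( Atom )
( str ) => ( str )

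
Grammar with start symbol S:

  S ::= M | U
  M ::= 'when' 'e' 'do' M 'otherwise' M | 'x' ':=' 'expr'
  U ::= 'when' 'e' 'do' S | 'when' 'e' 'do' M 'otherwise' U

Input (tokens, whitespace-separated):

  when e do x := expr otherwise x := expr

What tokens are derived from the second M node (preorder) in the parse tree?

x := expr

[S [M when e do [M x := expr] otherwise [M x := expr]]]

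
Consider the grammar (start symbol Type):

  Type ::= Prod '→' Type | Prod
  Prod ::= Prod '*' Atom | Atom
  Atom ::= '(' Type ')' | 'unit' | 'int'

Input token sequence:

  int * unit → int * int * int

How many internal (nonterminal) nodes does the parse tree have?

[Type [Prod [Prod [Atom int]] * [Atom unit]] → [Type [Prod [Prod [Prod [Atom int]] * [Atom int]] * [Atom int]]]]

12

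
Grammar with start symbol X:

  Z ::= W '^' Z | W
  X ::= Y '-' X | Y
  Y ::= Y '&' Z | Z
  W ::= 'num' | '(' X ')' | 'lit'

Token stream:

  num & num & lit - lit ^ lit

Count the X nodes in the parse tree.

2

[X [Y [Y [Y [Z [W num]]] & [Z [W num]]] & [Z [W lit]]] - [X [Y [Z [W lit] ^ [Z [W lit]]]]]]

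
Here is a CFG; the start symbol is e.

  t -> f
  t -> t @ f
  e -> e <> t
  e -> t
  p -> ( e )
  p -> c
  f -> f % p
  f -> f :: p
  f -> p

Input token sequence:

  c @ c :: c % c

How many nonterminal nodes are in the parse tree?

[e [t [t [f [p c]]] @ [f [f [f [p c]] :: [p c]] % [p c]]]]

11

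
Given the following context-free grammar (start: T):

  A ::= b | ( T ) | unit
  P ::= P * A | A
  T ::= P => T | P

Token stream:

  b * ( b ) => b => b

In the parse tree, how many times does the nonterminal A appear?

[T [P [P [A b]] * [A ( [T [P [A b]]] )]] => [T [P [A b]] => [T [P [A b]]]]]

5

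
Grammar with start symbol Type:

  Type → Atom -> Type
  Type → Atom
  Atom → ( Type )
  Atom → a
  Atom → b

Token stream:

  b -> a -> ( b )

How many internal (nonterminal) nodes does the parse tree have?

8

[Type [Atom b] -> [Type [Atom a] -> [Type [Atom ( [Type [Atom b]] )]]]]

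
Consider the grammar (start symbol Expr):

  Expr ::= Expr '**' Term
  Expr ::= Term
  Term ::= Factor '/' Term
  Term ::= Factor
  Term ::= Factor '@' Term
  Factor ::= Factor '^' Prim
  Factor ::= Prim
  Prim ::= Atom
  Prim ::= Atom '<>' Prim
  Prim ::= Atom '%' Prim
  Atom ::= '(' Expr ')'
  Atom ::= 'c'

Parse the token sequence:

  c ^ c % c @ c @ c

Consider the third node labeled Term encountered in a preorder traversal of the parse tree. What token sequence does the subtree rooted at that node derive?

c

[Expr [Term [Factor [Factor [Prim [Atom c]]] ^ [Prim [Atom c] % [Prim [Atom c]]]] @ [Term [Factor [Prim [Atom c]]] @ [Term [Factor [Prim [Atom c]]]]]]]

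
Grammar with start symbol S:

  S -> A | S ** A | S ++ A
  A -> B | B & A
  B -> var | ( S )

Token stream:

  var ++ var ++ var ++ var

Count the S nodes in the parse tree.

[S [S [S [S [A [B var]]] ++ [A [B var]]] ++ [A [B var]]] ++ [A [B var]]]

4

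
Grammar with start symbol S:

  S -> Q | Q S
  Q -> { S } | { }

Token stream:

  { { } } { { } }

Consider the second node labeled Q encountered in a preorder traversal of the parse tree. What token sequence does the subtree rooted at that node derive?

[S [Q { [S [Q { }]] }] [S [Q { [S [Q { }]] }]]]

{ }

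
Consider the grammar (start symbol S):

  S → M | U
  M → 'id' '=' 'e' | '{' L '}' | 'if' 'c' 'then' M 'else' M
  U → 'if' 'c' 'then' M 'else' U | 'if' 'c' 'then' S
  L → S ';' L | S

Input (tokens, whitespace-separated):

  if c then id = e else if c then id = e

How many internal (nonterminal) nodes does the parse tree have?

[S [U if c then [M id = e] else [U if c then [S [M id = e]]]]]

6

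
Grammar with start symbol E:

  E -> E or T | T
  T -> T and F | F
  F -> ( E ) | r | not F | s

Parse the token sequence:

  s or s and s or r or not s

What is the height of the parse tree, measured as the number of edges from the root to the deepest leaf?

[E [E [E [E [T [F s]]] or [T [T [F s]] and [F s]]] or [T [F r]]] or [T [F not [F s]]]]

6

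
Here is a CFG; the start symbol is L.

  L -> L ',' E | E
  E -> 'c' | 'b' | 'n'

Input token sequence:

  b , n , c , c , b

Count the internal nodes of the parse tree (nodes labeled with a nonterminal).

[L [L [L [L [L [E b]] , [E n]] , [E c]] , [E c]] , [E b]]

10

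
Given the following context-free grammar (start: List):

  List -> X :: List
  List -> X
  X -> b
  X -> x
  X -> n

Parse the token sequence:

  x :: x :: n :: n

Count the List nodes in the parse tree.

4

[List [X x] :: [List [X x] :: [List [X n] :: [List [X n]]]]]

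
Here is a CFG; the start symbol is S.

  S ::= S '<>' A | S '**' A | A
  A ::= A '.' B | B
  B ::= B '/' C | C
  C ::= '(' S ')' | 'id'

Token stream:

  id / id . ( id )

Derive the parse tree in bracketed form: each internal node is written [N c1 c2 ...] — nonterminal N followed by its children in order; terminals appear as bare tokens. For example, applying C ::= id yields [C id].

[S [A [A [B [B [C id]] / [C id]]] . [B [C ( [S [A [B [C id]]]] )]]]]

S
A
A . B
B . B
B / C . B
C / C . B
id / C . B
id / id . B
id / id . C
id / id . ( S )
id / id . ( A )
id / id . ( B )
id / id . ( C )
id / id . ( id )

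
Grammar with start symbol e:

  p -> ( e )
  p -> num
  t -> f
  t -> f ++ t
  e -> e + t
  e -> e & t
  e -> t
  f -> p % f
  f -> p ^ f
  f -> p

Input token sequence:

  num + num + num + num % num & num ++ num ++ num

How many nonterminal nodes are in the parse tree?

[e [e [e [e [e [t [f [p num]]]] + [t [f [p num]]]] + [t [f [p num]]]] + [t [f [p num] % [f [p num]]]]] & [t [f [p num]] ++ [t [f [p num]] ++ [t [f [p num]]]]]]

28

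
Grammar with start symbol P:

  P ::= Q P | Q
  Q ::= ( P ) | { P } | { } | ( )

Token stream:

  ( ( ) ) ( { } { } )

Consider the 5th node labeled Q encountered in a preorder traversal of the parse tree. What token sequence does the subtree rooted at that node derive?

[P [Q ( [P [Q ( )]] )] [P [Q ( [P [Q { }] [P [Q { }]]] )]]]

{ }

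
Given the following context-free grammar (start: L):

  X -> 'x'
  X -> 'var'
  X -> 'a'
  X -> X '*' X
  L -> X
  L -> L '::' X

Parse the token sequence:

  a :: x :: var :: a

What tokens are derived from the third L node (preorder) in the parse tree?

a :: x

[L [L [L [L [X a]] :: [X x]] :: [X var]] :: [X a]]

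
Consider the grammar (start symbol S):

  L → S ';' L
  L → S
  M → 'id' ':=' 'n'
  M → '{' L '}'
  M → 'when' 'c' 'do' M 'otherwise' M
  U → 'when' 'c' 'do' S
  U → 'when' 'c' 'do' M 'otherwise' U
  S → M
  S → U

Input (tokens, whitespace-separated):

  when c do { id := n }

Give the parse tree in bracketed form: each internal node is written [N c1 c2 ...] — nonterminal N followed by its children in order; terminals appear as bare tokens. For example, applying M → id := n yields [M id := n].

S
U
when c do S
when c do M
when c do { L }
when c do { S }
when c do { M }
when c do { id := n }

[S [U when c do [S [M { [L [S [M id := n]]] }]]]]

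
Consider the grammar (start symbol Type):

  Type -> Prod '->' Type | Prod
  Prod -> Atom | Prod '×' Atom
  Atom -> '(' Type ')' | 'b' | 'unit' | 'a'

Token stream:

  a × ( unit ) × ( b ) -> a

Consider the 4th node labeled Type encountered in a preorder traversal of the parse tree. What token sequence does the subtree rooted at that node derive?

[Type [Prod [Prod [Prod [Atom a]] × [Atom ( [Type [Prod [Atom unit]]] )]] × [Atom ( [Type [Prod [Atom b]]] )]] -> [Type [Prod [Atom a]]]]

a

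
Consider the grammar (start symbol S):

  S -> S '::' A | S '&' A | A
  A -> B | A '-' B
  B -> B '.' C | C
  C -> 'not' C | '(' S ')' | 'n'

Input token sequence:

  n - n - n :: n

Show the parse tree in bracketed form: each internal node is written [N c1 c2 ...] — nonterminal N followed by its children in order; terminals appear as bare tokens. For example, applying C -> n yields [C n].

[S [S [A [A [A [B [C n]]] - [B [C n]]] - [B [C n]]]] :: [A [B [C n]]]]

S
S :: A
A :: A
A - B :: A
A - B - B :: A
B - B - B :: A
C - B - B :: A
n - B - B :: A
n - C - B :: A
n - n - B :: A
n - n - C :: A
n - n - n :: A
n - n - n :: B
n - n - n :: C
n - n - n :: n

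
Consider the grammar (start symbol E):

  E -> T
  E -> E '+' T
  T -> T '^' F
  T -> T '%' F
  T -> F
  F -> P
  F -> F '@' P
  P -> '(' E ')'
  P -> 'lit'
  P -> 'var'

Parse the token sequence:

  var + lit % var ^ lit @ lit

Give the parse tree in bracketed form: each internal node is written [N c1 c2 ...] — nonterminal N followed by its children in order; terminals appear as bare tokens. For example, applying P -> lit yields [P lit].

[E [E [T [F [P var]]]] + [T [T [T [F [P lit]]] % [F [P var]]] ^ [F [F [P lit]] @ [P lit]]]]

E
E + T
T + T
F + T
P + T
var + T
var + T ^ F
var + T % F ^ F
var + F % F ^ F
var + P % F ^ F
var + lit % F ^ F
var + lit % P ^ F
var + lit % var ^ F
var + lit % var ^ F @ P
var + lit % var ^ P @ P
var + lit % var ^ lit @ P
var + lit % var ^ lit @ lit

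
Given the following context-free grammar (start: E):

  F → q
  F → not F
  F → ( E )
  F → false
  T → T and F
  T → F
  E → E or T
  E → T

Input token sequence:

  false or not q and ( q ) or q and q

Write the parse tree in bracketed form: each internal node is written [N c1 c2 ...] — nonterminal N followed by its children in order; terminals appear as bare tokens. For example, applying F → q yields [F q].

E
E or T
E or T or T
T or T or T
F or T or T
false or T or T
false or T and F or T
false or F and F or T
false or not F and F or T
false or not q and F or T
false or not q and ( E ) or T
false or not q and ( T ) or T
false or not q and ( F ) or T
false or not q and ( q ) or T
false or not q and ( q ) or T and F
false or not q and ( q ) or F and F
false or not q and ( q ) or q and F
false or not q and ( q ) or q and q

[E [E [E [T [F false]]] or [T [T [F not [F q]]] and [F ( [E [T [F q]]] )]]] or [T [T [F q]] and [F q]]]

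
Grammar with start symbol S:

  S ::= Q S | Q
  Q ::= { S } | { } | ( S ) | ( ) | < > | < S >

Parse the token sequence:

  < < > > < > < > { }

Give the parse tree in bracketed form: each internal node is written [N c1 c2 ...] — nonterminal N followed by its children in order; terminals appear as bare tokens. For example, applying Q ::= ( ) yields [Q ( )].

[S [Q < [S [Q < >]] >] [S [Q < >] [S [Q < >] [S [Q { }]]]]]

S
Q S
< S > S
< Q > S
< < > > S
< < > > Q S
< < > > < > S
< < > > < > Q S
< < > > < > < > S
< < > > < > < > Q
< < > > < > < > { }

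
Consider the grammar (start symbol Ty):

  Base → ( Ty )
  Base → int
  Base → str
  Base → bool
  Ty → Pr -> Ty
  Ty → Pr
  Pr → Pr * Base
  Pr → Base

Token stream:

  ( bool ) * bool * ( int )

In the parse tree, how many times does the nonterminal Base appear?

5

[Ty [Pr [Pr [Pr [Base ( [Ty [Pr [Base bool]]] )]] * [Base bool]] * [Base ( [Ty [Pr [Base int]]] )]]]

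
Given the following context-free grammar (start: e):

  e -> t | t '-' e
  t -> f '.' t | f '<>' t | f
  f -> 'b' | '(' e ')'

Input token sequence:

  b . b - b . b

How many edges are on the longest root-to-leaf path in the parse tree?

5

[e [t [f b] . [t [f b]]] - [e [t [f b] . [t [f b]]]]]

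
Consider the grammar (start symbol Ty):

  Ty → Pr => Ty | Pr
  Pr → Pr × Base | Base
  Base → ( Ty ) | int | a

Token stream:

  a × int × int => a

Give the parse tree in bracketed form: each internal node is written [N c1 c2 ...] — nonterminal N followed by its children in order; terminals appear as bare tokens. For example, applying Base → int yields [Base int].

[Ty [Pr [Pr [Pr [Base a]] × [Base int]] × [Base int]] => [Ty [Pr [Base a]]]]

Ty
Pr => Ty
Pr × Base => Ty
Pr × Base × Base => Ty
Base × Base × Base => Ty
a × Base × Base => Ty
a × int × Base => Ty
a × int × int => Ty
a × int × int => Pr
a × int × int => Base
a × int × int => a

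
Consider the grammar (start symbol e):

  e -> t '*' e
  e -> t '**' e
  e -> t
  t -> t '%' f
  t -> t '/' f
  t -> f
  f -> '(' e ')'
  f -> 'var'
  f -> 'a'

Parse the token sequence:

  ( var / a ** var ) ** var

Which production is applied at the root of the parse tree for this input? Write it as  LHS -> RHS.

[e [t [f ( [e [t [t [f var]] / [f a]] ** [e [t [f var]]]] )]] ** [e [t [f var]]]]

e -> t '**' e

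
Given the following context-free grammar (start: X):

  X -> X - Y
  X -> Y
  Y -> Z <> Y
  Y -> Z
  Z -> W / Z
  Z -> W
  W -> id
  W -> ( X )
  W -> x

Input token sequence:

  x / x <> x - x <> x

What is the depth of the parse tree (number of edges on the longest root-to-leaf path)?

[X [X [Y [Z [W x] / [Z [W x]]] <> [Y [Z [W x]]]]] - [Y [Z [W x]] <> [Y [Z [W x]]]]]

6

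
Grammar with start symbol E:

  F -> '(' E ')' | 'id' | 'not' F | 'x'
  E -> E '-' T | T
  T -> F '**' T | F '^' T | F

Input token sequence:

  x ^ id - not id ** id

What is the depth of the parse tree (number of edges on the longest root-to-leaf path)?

[E [E [T [F x] ^ [T [F id]]]] - [T [F not [F id]] ** [T [F id]]]]

5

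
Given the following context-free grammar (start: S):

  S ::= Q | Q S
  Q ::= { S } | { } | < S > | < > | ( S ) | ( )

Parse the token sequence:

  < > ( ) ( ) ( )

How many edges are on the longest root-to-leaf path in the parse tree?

[S [Q < >] [S [Q ( )] [S [Q ( )] [S [Q ( )]]]]]

5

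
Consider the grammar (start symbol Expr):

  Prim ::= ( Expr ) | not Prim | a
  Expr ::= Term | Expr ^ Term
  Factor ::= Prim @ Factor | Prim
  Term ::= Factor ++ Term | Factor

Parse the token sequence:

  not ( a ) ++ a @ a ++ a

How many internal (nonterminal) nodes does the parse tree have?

[Expr [Term [Factor [Prim not [Prim ( [Expr [Term [Factor [Prim a]]]] )]]] ++ [Term [Factor [Prim a] @ [Factor [Prim a]]] ++ [Term [Factor [Prim a]]]]]]

17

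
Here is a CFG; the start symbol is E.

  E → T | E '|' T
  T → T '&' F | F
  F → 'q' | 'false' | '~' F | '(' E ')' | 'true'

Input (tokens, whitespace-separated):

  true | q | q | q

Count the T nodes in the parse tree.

[E [E [E [E [T [F true]]] | [T [F q]]] | [T [F q]]] | [T [F q]]]

4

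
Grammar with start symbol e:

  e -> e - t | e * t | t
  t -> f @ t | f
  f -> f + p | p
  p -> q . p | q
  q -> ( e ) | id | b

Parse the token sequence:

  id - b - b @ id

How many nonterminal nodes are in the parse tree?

19

[e [e [e [t [f [p [q id]]]]] - [t [f [p [q b]]]]] - [t [f [p [q b]]] @ [t [f [p [q id]]]]]]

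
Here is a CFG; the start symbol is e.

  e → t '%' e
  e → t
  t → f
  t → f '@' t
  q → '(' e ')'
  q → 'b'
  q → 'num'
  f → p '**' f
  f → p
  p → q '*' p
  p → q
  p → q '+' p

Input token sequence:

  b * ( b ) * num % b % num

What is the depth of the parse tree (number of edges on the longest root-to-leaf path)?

[e [t [f [p [q b] * [p [q ( [e [t [f [p [q b]]]]] )] * [p [q num]]]]]] % [e [t [f [p [q b]]]] % [e [t [f [p [q num]]]]]]]

11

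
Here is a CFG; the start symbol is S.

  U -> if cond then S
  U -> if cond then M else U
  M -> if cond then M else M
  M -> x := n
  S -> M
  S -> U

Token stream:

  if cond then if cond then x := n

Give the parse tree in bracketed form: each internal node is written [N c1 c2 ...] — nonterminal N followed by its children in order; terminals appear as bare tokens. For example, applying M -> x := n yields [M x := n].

[S [U if cond then [S [U if cond then [S [M x := n]]]]]]

S
U
if cond then S
if cond then U
if cond then if cond then S
if cond then if cond then M
if cond then if cond then x := n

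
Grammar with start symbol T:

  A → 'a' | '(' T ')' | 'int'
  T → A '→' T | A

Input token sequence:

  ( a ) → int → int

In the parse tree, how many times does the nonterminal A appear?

[T [A ( [T [A a]] )] → [T [A int] → [T [A int]]]]

4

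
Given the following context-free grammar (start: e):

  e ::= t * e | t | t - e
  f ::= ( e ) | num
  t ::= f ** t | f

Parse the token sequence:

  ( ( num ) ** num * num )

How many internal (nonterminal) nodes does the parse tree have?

[e [t [f ( [e [t [f ( [e [t [f num]]] )] ** [t [f num]]] * [e [t [f num]]]] )]]]

14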